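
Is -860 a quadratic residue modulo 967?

no

(-860/967)
  = (107/967)    [-860 ≡ 107 mod 967]
  = -(967/107)    [QR: both ≡ 3 mod 4, sign flips]
  = -(4/107)    [967 ≡ 4 mod 107]
  = -(1/107)    [107 ≡ 3 mod 8 ⇒ (2/107)^2 = +1]
  = -1    [(1/107) = 1]
The Legendre symbol is -1, so x^2 ≡ -860 (mod 967) has no solution.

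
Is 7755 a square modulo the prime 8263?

yes

Both 7755 ≡ 3 and 8263 ≡ 3 (mod 4), so reciprocity gives (7755/8263) = -(8263/7755). Reduce: 8263 ≡ 508 (mod 7755). Now have -(508/7755).
Factor out 2: 508 = 2^2·127. Since 7755 ≡ 3 (mod 8), (2/7755) = -1, and (2/7755)^2 = +1. Now have -(127/7755).
Both 127 ≡ 3 and 7755 ≡ 3 (mod 4), so reciprocity gives (127/7755) = -(7755/127). Reduce: 7755 ≡ 8 (mod 127). Now have (8/127).
Factor out 2: 8 = 2^3. Since 127 ≡ 7 (mod 8), (2/127) = +1, and (2/127)^3 = +1. Now have (1/127).
(1/127) = 1. Collecting the sign factors: 1.
(7755/8263) = 1, and 8263 is prime, so 7755 is a quadratic residue mod 8263.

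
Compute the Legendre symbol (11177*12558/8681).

By multiplicativity, (11177·12558/8681) = (11177/8681)·(12558/8681).
First factor (11177/8681):
Reduce the numerator: 11177 ≡ 2496 (mod 8681), so (11177/8681) = (2496/8681).
Factor out 2: 2496 = 2^6·39. Since 8681 ≡ 1 (mod 8), (2/8681) = +1, and (2/8681)^6 = +1. Now have (39/8681).
8681 ≡ 1 (mod 4), so quadratic reciprocity gives (39/8681) = (8681/39). Reduce: 8681 ≡ 23 (mod 39). Now have (23/39).
Both 23 ≡ 3 and 39 ≡ 3 (mod 4), so reciprocity gives (23/39) = -(39/23). Reduce: 39 ≡ 16 (mod 23). Now have -(16/23).
Factor out 2: 16 = 2^4. Since 23 ≡ 7 (mod 8), (2/23) = +1, and (2/23)^4 = +1. Now have -(1/23).
(1/23) = 1. Collecting the sign factors: -1.
Second factor (12558/8681):
Reduce the numerator: 12558 ≡ 3877 (mod 8681), so (12558/8681) = (3877/8681).
3877 ≡ 1 (mod 4), so quadratic reciprocity gives (3877/8681) = (8681/3877). Reduce: 8681 ≡ 927 (mod 3877). Now have (927/3877).
3877 ≡ 1 (mod 4), so quadratic reciprocity gives (927/3877) = (3877/927). Reduce: 3877 ≡ 169 (mod 927). Now have (169/927).
169 ≡ 1 (mod 4), so quadratic reciprocity gives (169/927) = (927/169). Reduce: 927 ≡ 82 (mod 169). Now have (82/169).
Factor out 2: 82 = 2·41. Since 169 ≡ 1 (mod 8), (2/169) = +1. Now have (41/169).
41 ≡ 1 (mod 4), so quadratic reciprocity gives (41/169) = (169/41). Reduce: 169 ≡ 5 (mod 41). Now have (5/41).
5 ≡ 1 (mod 4), so quadratic reciprocity gives (5/41) = (41/5). Reduce: 41 ≡ 1 (mod 5). Now have (1/5).
(1/5) = 1. Collecting the sign factors: 1.
Product: (-1)·(1) = -1.

-1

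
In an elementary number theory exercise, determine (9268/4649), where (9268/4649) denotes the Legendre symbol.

-1

(9268/4649)
  = (4619/4649)    [9268 ≡ 4619 mod 4649]
  = (4649/4619)    [QR: 4649 ≡ 1 mod 4, sign kept]
  = (30/4619)    [4649 ≡ 30 mod 4619]
  = -(15/4619)    [4619 ≡ 3 mod 8 ⇒ (2/4619) = -1]
  = (4619/15)    [QR: both ≡ 3 mod 4, sign flips]
  = (14/15)    [4619 ≡ 14 mod 15]
  = (7/15)    [15 ≡ 7 mod 8 ⇒ (2/15) = +1]
  = -(15/7)    [QR: both ≡ 3 mod 4, sign flips]
  = -(1/7)    [15 ≡ 1 mod 7]
  = -1    [(1/7) = 1]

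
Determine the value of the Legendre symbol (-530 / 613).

(-530 / 613)
  = (83 / 613)    [-530 ≡ 83 mod 613]
  = (613 / 83)    [QR: 613 ≡ 1 mod 4, sign kept]
  = (32 / 83)    [613 ≡ 32 mod 83]
  = -(1 / 83)    [83 ≡ 3 mod 8 ⇒ (2 / 83)^5 = -1]
  = -1    [(1 / 83) = 1]

-1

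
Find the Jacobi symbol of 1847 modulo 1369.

1

Reduce the numerator: 1847 ≡ 478 (mod 1369), so (1847/1369) = (478/1369).
Factor out 2: 478 = 2·239. Since 1369 ≡ 1 (mod 8), (2/1369) = +1. Now have (239/1369).
1369 ≡ 1 (mod 4), so quadratic reciprocity gives (239/1369) = (1369/239). Reduce: 1369 ≡ 174 (mod 239). Now have (174/239).
Factor out 2: 174 = 2·87. Since 239 ≡ 7 (mod 8), (2/239) = +1. Now have (87/239).
Both 87 ≡ 3 and 239 ≡ 3 (mod 4), so reciprocity gives (87/239) = -(239/87). Reduce: 239 ≡ 65 (mod 87). Now have -(65/87).
65 ≡ 1 (mod 4), so quadratic reciprocity gives (65/87) = (87/65). Reduce: 87 ≡ 22 (mod 65). Now have -(22/65).
Factor out 2: 22 = 2·11. Since 65 ≡ 1 (mod 8), (2/65) = +1. Now have -(11/65).
65 ≡ 1 (mod 4), so quadratic reciprocity gives (11/65) = (65/11). Reduce: 65 ≡ 10 (mod 11). Now have -(10/11).
Factor out 2: 10 = 2·5. Since 11 ≡ 3 (mod 8), (2/11) = -1. Now have (5/11).
5 ≡ 1 (mod 4), so quadratic reciprocity gives (5/11) = (11/5). Reduce: 11 ≡ 1 (mod 5). Now have (1/5).
(1/5) = 1. Collecting the sign factors: 1.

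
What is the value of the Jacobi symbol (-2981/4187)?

1

(-2981/4187)
  = (1206/4187)    [-2981 ≡ 1206 mod 4187]
  = -(603/4187)    [4187 ≡ 3 mod 8 ⇒ (2/4187) = -1]
  = (4187/603)    [QR: both ≡ 3 mod 4, sign flips]
  = (569/603)    [4187 ≡ 569 mod 603]
  = (603/569)    [QR: 569 ≡ 1 mod 4, sign kept]
  = (34/569)    [603 ≡ 34 mod 569]
  = (17/569)    [569 ≡ 1 mod 8 ⇒ (2/569) = +1]
  = (569/17)    [QR: 17 ≡ 1 mod 4, sign kept]
  = (8/17)    [569 ≡ 8 mod 17]
  = (1/17)    [17 ≡ 1 mod 8 ⇒ (2/17)^3 = +1]
  = 1    [(1/17) = 1]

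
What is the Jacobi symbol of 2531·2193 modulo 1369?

1

By multiplicativity, (2531·2193|1369) = (2531|1369)·(2193|1369).
First factor (2531|1369):
(2531|1369)
  = (1162|1369)    [2531 ≡ 1162 mod 1369]
  = (581|1369)    [1369 ≡ 1 mod 8 ⇒ (2|1369) = +1]
  = (1369|581)    [QR: 581 ≡ 1 mod 4, sign kept]
  = (207|581)    [1369 ≡ 207 mod 581]
  = (581|207)    [QR: 581 ≡ 1 mod 4, sign kept]
  = (167|207)    [581 ≡ 167 mod 207]
  = -(207|167)    [QR: both ≡ 3 mod 4, sign flips]
  = -(40|167)    [207 ≡ 40 mod 167]
  = -(5|167)    [167 ≡ 7 mod 8 ⇒ (2|167)^3 = +1]
  = -(167|5)    [QR: 5 ≡ 1 mod 4, sign kept]
  = -(2|5)    [167 ≡ 2 mod 5]
  = (1|5)    [5 ≡ 5 mod 8 ⇒ (2|5) = -1]
  = 1    [(1|5) = 1]
Second factor (2193|1369):
(2193|1369)
  = (824|1369)    [2193 ≡ 824 mod 1369]
  = (103|1369)    [1369 ≡ 1 mod 8 ⇒ (2|1369)^3 = +1]
  = (1369|103)    [QR: 1369 ≡ 1 mod 4, sign kept]
  = (30|103)    [1369 ≡ 30 mod 103]
  = (15|103)    [103 ≡ 7 mod 8 ⇒ (2|103) = +1]
  = -(103|15)    [QR: both ≡ 3 mod 4, sign flips]
  = -(13|15)    [103 ≡ 13 mod 15]
  = -(15|13)    [QR: 13 ≡ 1 mod 4, sign kept]
  = -(2|13)    [15 ≡ 2 mod 13]
  = (1|13)    [13 ≡ 5 mod 8 ⇒ (2|13) = -1]
  = 1    [(1|13) = 1]
Product: (1)·(1) = 1.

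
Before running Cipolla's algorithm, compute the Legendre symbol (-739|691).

Reduce the numerator: -739 ≡ 643 (mod 691), so (-739|691) = (643|691).
Both 643 ≡ 3 and 691 ≡ 3 (mod 4), so reciprocity gives (643|691) = -(691|643). Reduce: 691 ≡ 48 (mod 643). Now have -(48|643).
Factor out 2: 48 = 2^4·3. Since 643 ≡ 3 (mod 8), (2|643) = -1, and (2|643)^4 = +1. Now have -(3|643).
Both 3 ≡ 3 and 643 ≡ 3 (mod 4), so reciprocity gives (3|643) = -(643|3). Reduce: 643 ≡ 1 (mod 3). Now have (1|3).
(1|3) = 1. Collecting the sign factors: 1.

1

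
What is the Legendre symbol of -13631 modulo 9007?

(-13631/9007)
  = (4383/9007)    [-13631 ≡ 4383 mod 9007]
  = -(9007/4383)    [QR: both ≡ 3 mod 4, sign flips]
  = -(241/4383)    [9007 ≡ 241 mod 4383]
  = -(4383/241)    [QR: 241 ≡ 1 mod 4, sign kept]
  = -(45/241)    [4383 ≡ 45 mod 241]
  = -(241/45)    [QR: 45 ≡ 1 mod 4, sign kept]
  = -(16/45)    [241 ≡ 16 mod 45]
  = -(1/45)    [45 ≡ 5 mod 8 ⇒ (2/45)^4 = +1]
  = -1    [(1/45) = 1]

-1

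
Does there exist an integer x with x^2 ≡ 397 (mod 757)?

(397/757)
  = (757/397)    [QR: 397 ≡ 1 mod 4, sign kept]
  = (360/397)    [757 ≡ 360 mod 397]
  = -(45/397)    [397 ≡ 5 mod 8 ⇒ (2/397)^3 = -1]
  = -(397/45)    [QR: 45 ≡ 1 mod 4, sign kept]
  = -(37/45)    [397 ≡ 37 mod 45]
  = -(45/37)    [QR: 37 ≡ 1 mod 4, sign kept]
  = -(8/37)    [45 ≡ 8 mod 37]
  = (1/37)    [37 ≡ 5 mod 8 ⇒ (2/37)^3 = -1]
  = 1    [(1/37) = 1]
(397/757) = 1, and 757 is prime, so 397 is a quadratic residue mod 757.

yes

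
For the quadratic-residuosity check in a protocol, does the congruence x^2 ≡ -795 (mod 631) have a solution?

no

Reduce the numerator: -795 ≡ 467 (mod 631), so (-795|631) = (467|631).
Both 467 ≡ 3 and 631 ≡ 3 (mod 4), so reciprocity gives (467|631) = -(631|467). Reduce: 631 ≡ 164 (mod 467). Now have -(164|467).
Factor out 2: 164 = 2^2·41. Since 467 ≡ 3 (mod 8), (2|467) = -1, and (2|467)^2 = +1. Now have -(41|467).
41 ≡ 1 (mod 4), so quadratic reciprocity gives (41|467) = (467|41). Reduce: 467 ≡ 16 (mod 41). Now have -(16|41).
Factor out 2: 16 = 2^4. Since 41 ≡ 1 (mod 8), (2|41) = +1, and (2|41)^4 = +1. Now have -(1|41).
(1|41) = 1. Collecting the sign factors: -1.
The Legendre symbol is -1, so x^2 ≡ -795 (mod 631) has no solution.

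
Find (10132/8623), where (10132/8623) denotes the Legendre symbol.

(10132/8623)
  = (1509/8623)    [10132 ≡ 1509 mod 8623]
  = (8623/1509)    [QR: 1509 ≡ 1 mod 4, sign kept]
  = (1078/1509)    [8623 ≡ 1078 mod 1509]
  = -(539/1509)    [1509 ≡ 5 mod 8 ⇒ (2/1509) = -1]
  = -(1509/539)    [QR: 1509 ≡ 1 mod 4, sign kept]
  = -(431/539)    [1509 ≡ 431 mod 539]
  = (539/431)    [QR: both ≡ 3 mod 4, sign flips]
  = (108/431)    [539 ≡ 108 mod 431]
  = (27/431)    [431 ≡ 7 mod 8 ⇒ (2/431)^2 = +1]
  = -(431/27)    [QR: both ≡ 3 mod 4, sign flips]
  = -(26/27)    [431 ≡ 26 mod 27]
  = (13/27)    [27 ≡ 3 mod 8 ⇒ (2/27) = -1]
  = (27/13)    [QR: 13 ≡ 1 mod 4, sign kept]
  = (1/13)    [27 ≡ 1 mod 13]
  = 1    [(1/13) = 1]

1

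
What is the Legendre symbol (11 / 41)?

-1

(11 / 41)
  = (41 / 11)    [QR: 41 ≡ 1 mod 4, sign kept]
  = (8 / 11)    [41 ≡ 8 mod 11]
  = -(1 / 11)    [11 ≡ 3 mod 8 ⇒ (2 / 11)^3 = -1]
  = -1    [(1 / 11) = 1]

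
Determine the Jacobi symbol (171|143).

1

(171|143)
  = (28|143)    [171 ≡ 28 mod 143]
  = (7|143)    [143 ≡ 7 mod 8 ⇒ (2|143)^2 = +1]
  = -(143|7)    [QR: both ≡ 3 mod 4, sign flips]
  = -(3|7)    [143 ≡ 3 mod 7]
  = (7|3)    [QR: both ≡ 3 mod 4, sign flips]
  = (1|3)    [7 ≡ 1 mod 3]
  = 1    [(1|3) = 1]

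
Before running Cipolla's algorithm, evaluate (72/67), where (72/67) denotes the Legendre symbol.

-1

Reduce the numerator: 72 ≡ 5 (mod 67), so (72/67) = (5/67).
5 ≡ 1 (mod 4), so quadratic reciprocity gives (5/67) = (67/5). Reduce: 67 ≡ 2 (mod 5). Now have (2/5).
Factor out 2: 2 = 2. Since 5 ≡ 5 (mod 8), (2/5) = -1. Now have -(1/5).
(1/5) = 1. Collecting the sign factors: -1.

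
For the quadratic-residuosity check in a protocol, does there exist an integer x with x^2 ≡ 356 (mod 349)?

no

(356/349)
  = (7/349)    [356 ≡ 7 mod 349]
  = (349/7)    [QR: 349 ≡ 1 mod 4, sign kept]
  = (6/7)    [349 ≡ 6 mod 7]
  = (3/7)    [7 ≡ 7 mod 8 ⇒ (2/7) = +1]
  = -(7/3)    [QR: both ≡ 3 mod 4, sign flips]
  = -(1/3)    [7 ≡ 1 mod 3]
  = -1    [(1/3) = 1]
(356/349) = -1, and 349 is prime, so 356 is not a quadratic residue mod 349.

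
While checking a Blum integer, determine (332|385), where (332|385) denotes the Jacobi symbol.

Factor out 2: 332 = 2^2·83. Since 385 ≡ 1 (mod 8), (2|385) = +1, and (2|385)^2 = +1. Now have (83|385).
385 ≡ 1 (mod 4), so quadratic reciprocity gives (83|385) = (385|83). Reduce: 385 ≡ 53 (mod 83). Now have (53|83).
53 ≡ 1 (mod 4), so quadratic reciprocity gives (53|83) = (83|53). Reduce: 83 ≡ 30 (mod 53). Now have (30|53).
Factor out 2: 30 = 2·15. Since 53 ≡ 5 (mod 8), (2|53) = -1. Now have -(15|53).
53 ≡ 1 (mod 4), so quadratic reciprocity gives (15|53) = (53|15). Reduce: 53 ≡ 8 (mod 15). Now have -(8|15).
Factor out 2: 8 = 2^3. Since 15 ≡ 7 (mod 8), (2|15) = +1, and (2|15)^3 = +1. Now have -(1|15).
(1|15) = 1. Collecting the sign factors: -1.

-1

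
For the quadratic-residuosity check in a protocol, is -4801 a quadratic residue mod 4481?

yes

(-4801|4481)
  = (4161|4481)    [-4801 ≡ 4161 mod 4481]
  = (4481|4161)    [QR: 4161 ≡ 1 mod 4, sign kept]
  = (320|4161)    [4481 ≡ 320 mod 4161]
  = (5|4161)    [4161 ≡ 1 mod 8 ⇒ (2|4161)^6 = +1]
  = (4161|5)    [QR: 5 ≡ 1 mod 4, sign kept]
  = (1|5)    [4161 ≡ 1 mod 5]
  = 1    [(1|5) = 1]
The Legendre symbol is 1, so x^2 ≡ -4801 (mod 4481) has solution.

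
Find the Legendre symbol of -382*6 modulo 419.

By multiplicativity, (-382·6/419) = (-382/419)·(6/419).
First factor (-382/419):
(-382/419)
  = -(382/419)    [419 ≡ 3 mod 4 ⇒ (-1/419) = -1]
  = (191/419)    [419 ≡ 3 mod 8 ⇒ (2/419) = -1]
  = -(419/191)    [QR: both ≡ 3 mod 4, sign flips]
  = -(37/191)    [419 ≡ 37 mod 191]
  = -(191/37)    [QR: 37 ≡ 1 mod 4, sign kept]
  = -(6/37)    [191 ≡ 6 mod 37]
  = (3/37)    [37 ≡ 5 mod 8 ⇒ (2/37) = -1]
  = (37/3)    [QR: 37 ≡ 1 mod 4, sign kept]
  = (1/3)    [37 ≡ 1 mod 3]
  = 1    [(1/3) = 1]
Second factor (6/419):
(6/419)
  = -(3/419)    [419 ≡ 3 mod 8 ⇒ (2/419) = -1]
  = (419/3)    [QR: both ≡ 3 mod 4, sign flips]
  = (2/3)    [419 ≡ 2 mod 3]
  = -(1/3)    [3 ≡ 3 mod 8 ⇒ (2/3) = -1]
  = -1    [(1/3) = 1]
Product: (1)·(-1) = -1.

-1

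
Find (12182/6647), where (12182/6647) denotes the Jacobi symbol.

(12182/6647)
  = (5535/6647)    [12182 ≡ 5535 mod 6647]
  = -(6647/5535)    [QR: both ≡ 3 mod 4, sign flips]
  = -(1112/5535)    [6647 ≡ 1112 mod 5535]
  = -(139/5535)    [5535 ≡ 7 mod 8 ⇒ (2/5535)^3 = +1]
  = (5535/139)    [QR: both ≡ 3 mod 4, sign flips]
  = (114/139)    [5535 ≡ 114 mod 139]
  = -(57/139)    [139 ≡ 3 mod 8 ⇒ (2/139) = -1]
  = -(139/57)    [QR: 57 ≡ 1 mod 4, sign kept]
  = -(25/57)    [139 ≡ 25 mod 57]
  = -(57/25)    [QR: 25 ≡ 1 mod 4, sign kept]
  = -(7/25)    [57 ≡ 7 mod 25]
  = -(25/7)    [QR: 25 ≡ 1 mod 4, sign kept]
  = -(4/7)    [25 ≡ 4 mod 7]
  = -(1/7)    [7 ≡ 7 mod 8 ⇒ (2/7)^2 = +1]
  = -1    [(1/7) = 1]

-1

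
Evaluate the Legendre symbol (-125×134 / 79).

-1

By multiplicativity, (-125·134 / 79) = (-125 / 79)·(134 / 79).
First factor (-125 / 79):
Reduce the numerator: -125 ≡ 33 (mod 79), so (-125 / 79) = (33 / 79).
33 ≡ 1 (mod 4), so quadratic reciprocity gives (33 / 79) = (79 / 33). Reduce: 79 ≡ 13 (mod 33). Now have (13 / 33).
13 ≡ 1 (mod 4), so quadratic reciprocity gives (13 / 33) = (33 / 13). Reduce: 33 ≡ 7 (mod 13). Now have (7 / 13).
13 ≡ 1 (mod 4), so quadratic reciprocity gives (7 / 13) = (13 / 7). Reduce: 13 ≡ 6 (mod 7). Now have (6 / 7).
Factor out 2: 6 = 2·3. Since 7 ≡ 7 (mod 8), (2 / 7) = +1. Now have (3 / 7).
Both 3 ≡ 3 and 7 ≡ 3 (mod 4), so reciprocity gives (3 / 7) = -(7 / 3). Reduce: 7 ≡ 1 (mod 3). Now have -(1 / 3).
(1 / 3) = 1. Collecting the sign factors: -1.
Second factor (134 / 79):
Reduce the numerator: 134 ≡ 55 (mod 79), so (134 / 79) = (55 / 79).
Both 55 ≡ 3 and 79 ≡ 3 (mod 4), so reciprocity gives (55 / 79) = -(79 / 55). Reduce: 79 ≡ 24 (mod 55). Now have -(24 / 55).
Factor out 2: 24 = 2^3·3. Since 55 ≡ 7 (mod 8), (2 / 55) = +1, and (2 / 55)^3 = +1. Now have -(3 / 55).
Both 3 ≡ 3 and 55 ≡ 3 (mod 4), so reciprocity gives (3 / 55) = -(55 / 3). Reduce: 55 ≡ 1 (mod 3). Now have (1 / 3).
(1 / 3) = 1. Collecting the sign factors: 1.
Product: (-1)·(1) = -1.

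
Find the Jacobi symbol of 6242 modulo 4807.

-1

(6242|4807)
  = (1435|4807)    [6242 ≡ 1435 mod 4807]
  = -(4807|1435)    [QR: both ≡ 3 mod 4, sign flips]
  = -(502|1435)    [4807 ≡ 502 mod 1435]
  = (251|1435)    [1435 ≡ 3 mod 8 ⇒ (2|1435) = -1]
  = -(1435|251)    [QR: both ≡ 3 mod 4, sign flips]
  = -(180|251)    [1435 ≡ 180 mod 251]
  = -(45|251)    [251 ≡ 3 mod 8 ⇒ (2|251)^2 = +1]
  = -(251|45)    [QR: 45 ≡ 1 mod 4, sign kept]
  = -(26|45)    [251 ≡ 26 mod 45]
  = (13|45)    [45 ≡ 5 mod 8 ⇒ (2|45) = -1]
  = (45|13)    [QR: 13 ≡ 1 mod 4, sign kept]
  = (6|13)    [45 ≡ 6 mod 13]
  = -(3|13)    [13 ≡ 5 mod 8 ⇒ (2|13) = -1]
  = -(13|3)    [QR: 13 ≡ 1 mod 4, sign kept]
  = -(1|3)    [13 ≡ 1 mod 3]
  = -1    [(1|3) = 1]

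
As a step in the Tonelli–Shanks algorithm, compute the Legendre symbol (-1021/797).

(-1021/797)
  = (573/797)    [-1021 ≡ 573 mod 797]
  = (797/573)    [QR: 573 ≡ 1 mod 4, sign kept]
  = (224/573)    [797 ≡ 224 mod 573]
  = -(7/573)    [573 ≡ 5 mod 8 ⇒ (2/573)^5 = -1]
  = -(573/7)    [QR: 573 ≡ 1 mod 4, sign kept]
  = -(6/7)    [573 ≡ 6 mod 7]
  = -(3/7)    [7 ≡ 7 mod 8 ⇒ (2/7) = +1]
  = (7/3)    [QR: both ≡ 3 mod 4, sign flips]
  = (1/3)    [7 ≡ 1 mod 3]
  = 1    [(1/3) = 1]

1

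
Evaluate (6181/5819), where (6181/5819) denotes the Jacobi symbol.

-1

Reduce the numerator: 6181 ≡ 362 (mod 5819), so (6181/5819) = (362/5819).
Factor out 2: 362 = 2·181. Since 5819 ≡ 3 (mod 8), (2/5819) = -1. Now have -(181/5819).
181 ≡ 1 (mod 4), so quadratic reciprocity gives (181/5819) = (5819/181). Reduce: 5819 ≡ 27 (mod 181). Now have -(27/181).
181 ≡ 1 (mod 4), so quadratic reciprocity gives (27/181) = (181/27). Reduce: 181 ≡ 19 (mod 27). Now have -(19/27).
Both 19 ≡ 3 and 27 ≡ 3 (mod 4), so reciprocity gives (19/27) = -(27/19). Reduce: 27 ≡ 8 (mod 19). Now have (8/19).
Factor out 2: 8 = 2^3. Since 19 ≡ 3 (mod 8), (2/19) = -1, and (2/19)^3 = -1. Now have -(1/19).
(1/19) = 1. Collecting the sign factors: -1.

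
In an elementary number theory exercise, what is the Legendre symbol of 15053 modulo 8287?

-1

(15053/8287)
  = (6766/8287)    [15053 ≡ 6766 mod 8287]
  = (3383/8287)    [8287 ≡ 7 mod 8 ⇒ (2/8287) = +1]
  = -(8287/3383)    [QR: both ≡ 3 mod 4, sign flips]
  = -(1521/3383)    [8287 ≡ 1521 mod 3383]
  = -(3383/1521)    [QR: 1521 ≡ 1 mod 4, sign kept]
  = -(341/1521)    [3383 ≡ 341 mod 1521]
  = -(1521/341)    [QR: 341 ≡ 1 mod 4, sign kept]
  = -(157/341)    [1521 ≡ 157 mod 341]
  = -(341/157)    [QR: 157 ≡ 1 mod 4, sign kept]
  = -(27/157)    [341 ≡ 27 mod 157]
  = -(157/27)    [QR: 157 ≡ 1 mod 4, sign kept]
  = -(22/27)    [157 ≡ 22 mod 27]
  = (11/27)    [27 ≡ 3 mod 8 ⇒ (2/27) = -1]
  = -(27/11)    [QR: both ≡ 3 mod 4, sign flips]
  = -(5/11)    [27 ≡ 5 mod 11]
  = -(11/5)    [QR: 5 ≡ 1 mod 4, sign kept]
  = -(1/5)    [11 ≡ 1 mod 5]
  = -1    [(1/5) = 1]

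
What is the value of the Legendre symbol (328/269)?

(328/269)
  = (59/269)    [328 ≡ 59 mod 269]
  = (269/59)    [QR: 269 ≡ 1 mod 4, sign kept]
  = (33/59)    [269 ≡ 33 mod 59]
  = (59/33)    [QR: 33 ≡ 1 mod 4, sign kept]
  = (26/33)    [59 ≡ 26 mod 33]
  = (13/33)    [33 ≡ 1 mod 8 ⇒ (2/33) = +1]
  = (33/13)    [QR: 13 ≡ 1 mod 4, sign kept]
  = (7/13)    [33 ≡ 7 mod 13]
  = (13/7)    [QR: 13 ≡ 1 mod 4, sign kept]
  = (6/7)    [13 ≡ 6 mod 7]
  = (3/7)    [7 ≡ 7 mod 8 ⇒ (2/7) = +1]
  = -(7/3)    [QR: both ≡ 3 mod 4, sign flips]
  = -(1/3)    [7 ≡ 1 mod 3]
  = -1    [(1/3) = 1]

-1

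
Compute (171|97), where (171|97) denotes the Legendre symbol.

(171|97)
  = (74|97)    [171 ≡ 74 mod 97]
  = (37|97)    [97 ≡ 1 mod 8 ⇒ (2|97) = +1]
  = (97|37)    [QR: 37 ≡ 1 mod 4, sign kept]
  = (23|37)    [97 ≡ 23 mod 37]
  = (37|23)    [QR: 37 ≡ 1 mod 4, sign kept]
  = (14|23)    [37 ≡ 14 mod 23]
  = (7|23)    [23 ≡ 7 mod 8 ⇒ (2|23) = +1]
  = -(23|7)    [QR: both ≡ 3 mod 4, sign flips]
  = -(2|7)    [23 ≡ 2 mod 7]
  = -(1|7)    [7 ≡ 7 mod 8 ⇒ (2|7) = +1]
  = -1    [(1|7) = 1]

-1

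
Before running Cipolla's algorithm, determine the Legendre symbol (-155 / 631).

(-155 / 631)
  = -(155 / 631)    [631 ≡ 3 mod 4 ⇒ (-1 / 631) = -1]
  = (631 / 155)    [QR: both ≡ 3 mod 4, sign flips]
  = (11 / 155)    [631 ≡ 11 mod 155]
  = -(155 / 11)    [QR: both ≡ 3 mod 4, sign flips]
  = -(1 / 11)    [155 ≡ 1 mod 11]
  = -1    [(1 / 11) = 1]

-1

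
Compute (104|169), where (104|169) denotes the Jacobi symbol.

Factor out 2: 104 = 2^3·13. Since 169 ≡ 1 (mod 8), (2|169) = +1, and (2|169)^3 = +1. Now have (13|169).
13 ≡ 1 (mod 4), so quadratic reciprocity gives (13|169) = (169|13). Reduce: 169 ≡ 0 (mod 13). Now have (0|13).
The numerator is now 0 with denominator 13 > 1: the symbol is 0.

0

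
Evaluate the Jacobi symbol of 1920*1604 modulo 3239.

-1

By multiplicativity, (1920·1604/3239) = (1920/3239)·(1604/3239).
First factor (1920/3239):
Factor out 2: 1920 = 2^7·15. Since 3239 ≡ 7 (mod 8), (2/3239) = +1, and (2/3239)^7 = +1. Now have (15/3239).
Both 15 ≡ 3 and 3239 ≡ 3 (mod 4), so reciprocity gives (15/3239) = -(3239/15). Reduce: 3239 ≡ 14 (mod 15). Now have -(14/15).
Factor out 2: 14 = 2·7. Since 15 ≡ 7 (mod 8), (2/15) = +1. Now have -(7/15).
Both 7 ≡ 3 and 15 ≡ 3 (mod 4), so reciprocity gives (7/15) = -(15/7). Reduce: 15 ≡ 1 (mod 7). Now have (1/7).
(1/7) = 1. Collecting the sign factors: 1.
Second factor (1604/3239):
Factor out 2: 1604 = 2^2·401. Since 3239 ≡ 7 (mod 8), (2/3239) = +1, and (2/3239)^2 = +1. Now have (401/3239).
401 ≡ 1 (mod 4), so quadratic reciprocity gives (401/3239) = (3239/401). Reduce: 3239 ≡ 31 (mod 401). Now have (31/401).
401 ≡ 1 (mod 4), so quadratic reciprocity gives (31/401) = (401/31). Reduce: 401 ≡ 29 (mod 31). Now have (29/31).
29 ≡ 1 (mod 4), so quadratic reciprocity gives (29/31) = (31/29). Reduce: 31 ≡ 2 (mod 29). Now have (2/29).
Factor out 2: 2 = 2. Since 29 ≡ 5 (mod 8), (2/29) = -1. Now have -(1/29).
(1/29) = 1. Collecting the sign factors: -1.
Product: (1)·(-1) = -1.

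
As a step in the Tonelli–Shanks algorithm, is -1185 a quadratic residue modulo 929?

(-1185|929)
  = (673|929)    [-1185 ≡ 673 mod 929]
  = (929|673)    [QR: 673 ≡ 1 mod 4, sign kept]
  = (256|673)    [929 ≡ 256 mod 673]
  = (1|673)    [673 ≡ 1 mod 8 ⇒ (2|673)^8 = +1]
  = 1    [(1|673) = 1]
(-1185|929) = 1, and 929 is prime, so -1185 is a quadratic residue mod 929.

yes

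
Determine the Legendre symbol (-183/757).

Pull out -1: (-183/757) = (-1/757)·(183/757). Since 757 ≡ 1 (mod 4), (-1/757) = +1. Now have (183/757).
757 ≡ 1 (mod 4), so quadratic reciprocity gives (183/757) = (757/183). Reduce: 757 ≡ 25 (mod 183). Now have (25/183).
25 ≡ 1 (mod 4), so quadratic reciprocity gives (25/183) = (183/25). Reduce: 183 ≡ 8 (mod 25). Now have (8/25).
Factor out 2: 8 = 2^3. Since 25 ≡ 1 (mod 8), (2/25) = +1, and (2/25)^3 = +1. Now have (1/25).
(1/25) = 1. Collecting the sign factors: 1.

1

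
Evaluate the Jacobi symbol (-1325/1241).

-1

(-1325/1241)
  = (1157/1241)    [-1325 ≡ 1157 mod 1241]
  = (1241/1157)    [QR: 1157 ≡ 1 mod 4, sign kept]
  = (84/1157)    [1241 ≡ 84 mod 1157]
  = (21/1157)    [1157 ≡ 5 mod 8 ⇒ (2/1157)^2 = +1]
  = (1157/21)    [QR: 21 ≡ 1 mod 4, sign kept]
  = (2/21)    [1157 ≡ 2 mod 21]
  = -(1/21)    [21 ≡ 5 mod 8 ⇒ (2/21) = -1]
  = -1    [(1/21) = 1]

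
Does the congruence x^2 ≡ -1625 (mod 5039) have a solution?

(-1625/5039)
  = (3414/5039)    [-1625 ≡ 3414 mod 5039]
  = (1707/5039)    [5039 ≡ 7 mod 8 ⇒ (2/5039) = +1]
  = -(5039/1707)    [QR: both ≡ 3 mod 4, sign flips]
  = -(1625/1707)    [5039 ≡ 1625 mod 1707]
  = -(1707/1625)    [QR: 1625 ≡ 1 mod 4, sign kept]
  = -(82/1625)    [1707 ≡ 82 mod 1625]
  = -(41/1625)    [1625 ≡ 1 mod 8 ⇒ (2/1625) = +1]
  = -(1625/41)    [QR: 41 ≡ 1 mod 4, sign kept]
  = -(26/41)    [1625 ≡ 26 mod 41]
  = -(13/41)    [41 ≡ 1 mod 8 ⇒ (2/41) = +1]
  = -(41/13)    [QR: 13 ≡ 1 mod 4, sign kept]
  = -(2/13)    [41 ≡ 2 mod 13]
  = (1/13)    [13 ≡ 5 mod 8 ⇒ (2/13) = -1]
  = 1    [(1/13) = 1]
(-1625/5039) = 1, and 5039 is prime, so -1625 is a quadratic residue mod 5039.

yes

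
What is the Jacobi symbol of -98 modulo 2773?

(-98 / 2773)
  = (2675 / 2773)    [-98 ≡ 2675 mod 2773]
  = (2773 / 2675)    [QR: 2773 ≡ 1 mod 4, sign kept]
  = (98 / 2675)    [2773 ≡ 98 mod 2675]
  = -(49 / 2675)    [2675 ≡ 3 mod 8 ⇒ (2 / 2675) = -1]
  = -(2675 / 49)    [QR: 49 ≡ 1 mod 4, sign kept]
  = -(29 / 49)    [2675 ≡ 29 mod 49]
  = -(49 / 29)    [QR: 29 ≡ 1 mod 4, sign kept]
  = -(20 / 29)    [49 ≡ 20 mod 29]
  = -(5 / 29)    [29 ≡ 5 mod 8 ⇒ (2 / 29)^2 = +1]
  = -(29 / 5)    [QR: 5 ≡ 1 mod 4, sign kept]
  = -(4 / 5)    [29 ≡ 4 mod 5]
  = -(1 / 5)    [5 ≡ 5 mod 8 ⇒ (2 / 5)^2 = +1]
  = -1    [(1 / 5) = 1]

-1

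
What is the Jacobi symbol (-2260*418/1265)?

By multiplicativity, (-2260·418/1265) = (-2260/1265)·(418/1265).
First factor (-2260/1265):
Pull out -1: (-2260/1265) = (-1/1265)·(2260/1265). Since 1265 ≡ 1 (mod 4), (-1/1265) = +1. Now have (2260/1265).
Reduce the numerator: 2260 ≡ 995 (mod 1265), so (2260/1265) = (995/1265).
1265 ≡ 1 (mod 4), so quadratic reciprocity gives (995/1265) = (1265/995). Reduce: 1265 ≡ 270 (mod 995). Now have (270/995).
Factor out 2: 270 = 2·135. Since 995 ≡ 3 (mod 8), (2/995) = -1. Now have -(135/995).
Both 135 ≡ 3 and 995 ≡ 3 (mod 4), so reciprocity gives (135/995) = -(995/135). Reduce: 995 ≡ 50 (mod 135). Now have (50/135).
Factor out 2: 50 = 2·25. Since 135 ≡ 7 (mod 8), (2/135) = +1. Now have (25/135).
25 ≡ 1 (mod 4), so quadratic reciprocity gives (25/135) = (135/25). Reduce: 135 ≡ 10 (mod 25). Now have (10/25).
Factor out 2: 10 = 2·5. Since 25 ≡ 1 (mod 8), (2/25) = +1. Now have (5/25).
5 ≡ 1 (mod 4), so quadratic reciprocity gives (5/25) = (25/5). Reduce: 25 ≡ 0 (mod 5). Now have (0/5).
The numerator is now 0 with denominator 5 > 1: the symbol is 0.
Second factor (418/1265):
Factor out 2: 418 = 2·209. Since 1265 ≡ 1 (mod 8), (2/1265) = +1. Now have (209/1265).
209 ≡ 1 (mod 4), so quadratic reciprocity gives (209/1265) = (1265/209). Reduce: 1265 ≡ 11 (mod 209). Now have (11/209).
209 ≡ 1 (mod 4), so quadratic reciprocity gives (11/209) = (209/11). Reduce: 209 ≡ 0 (mod 11). Now have (0/11).
The numerator is now 0 with denominator 11 > 1: the symbol is 0.
Product: (0)·(0) = 0.

0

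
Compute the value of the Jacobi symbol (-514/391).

-1

(-514/391)
  = (268/391)    [-514 ≡ 268 mod 391]
  = (67/391)    [391 ≡ 7 mod 8 ⇒ (2/391)^2 = +1]
  = -(391/67)    [QR: both ≡ 3 mod 4, sign flips]
  = -(56/67)    [391 ≡ 56 mod 67]
  = (7/67)    [67 ≡ 3 mod 8 ⇒ (2/67)^3 = -1]
  = -(67/7)    [QR: both ≡ 3 mod 4, sign flips]
  = -(4/7)    [67 ≡ 4 mod 7]
  = -(1/7)    [7 ≡ 7 mod 8 ⇒ (2/7)^2 = +1]
  = -1    [(1/7) = 1]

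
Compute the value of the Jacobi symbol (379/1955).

1

Both 379 ≡ 3 and 1955 ≡ 3 (mod 4), so reciprocity gives (379/1955) = -(1955/379). Reduce: 1955 ≡ 60 (mod 379). Now have -(60/379).
Factor out 2: 60 = 2^2·15. Since 379 ≡ 3 (mod 8), (2/379) = -1, and (2/379)^2 = +1. Now have -(15/379).
Both 15 ≡ 3 and 379 ≡ 3 (mod 4), so reciprocity gives (15/379) = -(379/15). Reduce: 379 ≡ 4 (mod 15). Now have (4/15).
Factor out 2: 4 = 2^2. Since 15 ≡ 7 (mod 8), (2/15) = +1, and (2/15)^2 = +1. Now have (1/15).
(1/15) = 1. Collecting the sign factors: 1.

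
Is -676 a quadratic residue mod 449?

Reduce the numerator: -676 ≡ 222 (mod 449), so (-676/449) = (222/449).
Factor out 2: 222 = 2·111. Since 449 ≡ 1 (mod 8), (2/449) = +1. Now have (111/449).
449 ≡ 1 (mod 4), so quadratic reciprocity gives (111/449) = (449/111). Reduce: 449 ≡ 5 (mod 111). Now have (5/111).
5 ≡ 1 (mod 4), so quadratic reciprocity gives (5/111) = (111/5). Reduce: 111 ≡ 1 (mod 5). Now have (1/5).
(1/5) = 1. Collecting the sign factors: 1.
The Legendre symbol is 1, so x^2 ≡ -676 (mod 449) has solution.

yes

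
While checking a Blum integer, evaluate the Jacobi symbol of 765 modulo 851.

1

765 ≡ 1 (mod 4), so quadratic reciprocity gives (765/851) = (851/765). Reduce: 851 ≡ 86 (mod 765). Now have (86/765).
Factor out 2: 86 = 2·43. Since 765 ≡ 5 (mod 8), (2/765) = -1. Now have -(43/765).
765 ≡ 1 (mod 4), so quadratic reciprocity gives (43/765) = (765/43). Reduce: 765 ≡ 34 (mod 43). Now have -(34/43).
Factor out 2: 34 = 2·17. Since 43 ≡ 3 (mod 8), (2/43) = -1. Now have (17/43).
17 ≡ 1 (mod 4), so quadratic reciprocity gives (17/43) = (43/17). Reduce: 43 ≡ 9 (mod 17). Now have (9/17).
9 ≡ 1 (mod 4), so quadratic reciprocity gives (9/17) = (17/9). Reduce: 17 ≡ 8 (mod 9). Now have (8/9).
Factor out 2: 8 = 2^3. Since 9 ≡ 1 (mod 8), (2/9) = +1, and (2/9)^3 = +1. Now have (1/9).
(1/9) = 1. Collecting the sign factors: 1.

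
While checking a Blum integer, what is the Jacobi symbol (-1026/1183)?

(-1026/1183)
  = (157/1183)    [-1026 ≡ 157 mod 1183]
  = (1183/157)    [QR: 157 ≡ 1 mod 4, sign kept]
  = (84/157)    [1183 ≡ 84 mod 157]
  = (21/157)    [157 ≡ 5 mod 8 ⇒ (2/157)^2 = +1]
  = (157/21)    [QR: 21 ≡ 1 mod 4, sign kept]
  = (10/21)    [157 ≡ 10 mod 21]
  = -(5/21)    [21 ≡ 5 mod 8 ⇒ (2/21) = -1]
  = -(21/5)    [QR: 5 ≡ 1 mod 4, sign kept]
  = -(1/5)    [21 ≡ 1 mod 5]
  = -1    [(1/5) = 1]

-1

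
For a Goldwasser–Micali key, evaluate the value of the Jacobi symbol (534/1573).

(534/1573)
  = -(267/1573)    [1573 ≡ 5 mod 8 ⇒ (2/1573) = -1]
  = -(1573/267)    [QR: 1573 ≡ 1 mod 4, sign kept]
  = -(238/267)    [1573 ≡ 238 mod 267]
  = (119/267)    [267 ≡ 3 mod 8 ⇒ (2/267) = -1]
  = -(267/119)    [QR: both ≡ 3 mod 4, sign flips]
  = -(29/119)    [267 ≡ 29 mod 119]
  = -(119/29)    [QR: 29 ≡ 1 mod 4, sign kept]
  = -(3/29)    [119 ≡ 3 mod 29]
  = -(29/3)    [QR: 29 ≡ 1 mod 4, sign kept]
  = -(2/3)    [29 ≡ 2 mod 3]
  = (1/3)    [3 ≡ 3 mod 8 ⇒ (2/3) = -1]
  = 1    [(1/3) = 1]

1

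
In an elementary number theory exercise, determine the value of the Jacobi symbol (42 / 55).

-1

(42 / 55)
  = (21 / 55)    [55 ≡ 7 mod 8 ⇒ (2 / 55) = +1]
  = (55 / 21)    [QR: 21 ≡ 1 mod 4, sign kept]
  = (13 / 21)    [55 ≡ 13 mod 21]
  = (21 / 13)    [QR: 13 ≡ 1 mod 4, sign kept]
  = (8 / 13)    [21 ≡ 8 mod 13]
  = -(1 / 13)    [13 ≡ 5 mod 8 ⇒ (2 / 13)^3 = -1]
  = -1    [(1 / 13) = 1]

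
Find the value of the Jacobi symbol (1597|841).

1

Reduce the numerator: 1597 ≡ 756 (mod 841), so (1597|841) = (756|841).
Factor out 2: 756 = 2^2·189. Since 841 ≡ 1 (mod 8), (2|841) = +1, and (2|841)^2 = +1. Now have (189|841).
189 ≡ 1 (mod 4), so quadratic reciprocity gives (189|841) = (841|189). Reduce: 841 ≡ 85 (mod 189). Now have (85|189).
85 ≡ 1 (mod 4), so quadratic reciprocity gives (85|189) = (189|85). Reduce: 189 ≡ 19 (mod 85). Now have (19|85).
85 ≡ 1 (mod 4), so quadratic reciprocity gives (19|85) = (85|19). Reduce: 85 ≡ 9 (mod 19). Now have (9|19).
9 ≡ 1 (mod 4), so quadratic reciprocity gives (9|19) = (19|9). Reduce: 19 ≡ 1 (mod 9). Now have (1|9).
(1|9) = 1. Collecting the sign factors: 1.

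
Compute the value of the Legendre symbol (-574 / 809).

(-574 / 809)
  = (574 / 809)    [809 ≡ 1 mod 4 ⇒ (-1 / 809) = +1]
  = (287 / 809)    [809 ≡ 1 mod 8 ⇒ (2 / 809) = +1]
  = (809 / 287)    [QR: 809 ≡ 1 mod 4, sign kept]
  = (235 / 287)    [809 ≡ 235 mod 287]
  = -(287 / 235)    [QR: both ≡ 3 mod 4, sign flips]
  = -(52 / 235)    [287 ≡ 52 mod 235]
  = -(13 / 235)    [235 ≡ 3 mod 8 ⇒ (2 / 235)^2 = +1]
  = -(235 / 13)    [QR: 13 ≡ 1 mod 4, sign kept]
  = -(1 / 13)    [235 ≡ 1 mod 13]
  = -1    [(1 / 13) = 1]

-1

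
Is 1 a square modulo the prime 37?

yes

(1/37)
  = 1    [(1/37) = 1]
(1/37) = 1, and 37 is prime, so 1 is a quadratic residue mod 37.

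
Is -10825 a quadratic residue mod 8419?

no

(-10825|8419)
  = -(10825|8419)    [8419 ≡ 3 mod 4 ⇒ (-1|8419) = -1]
  = -(2406|8419)    [10825 ≡ 2406 mod 8419]
  = (1203|8419)    [8419 ≡ 3 mod 8 ⇒ (2|8419) = -1]
  = -(8419|1203)    [QR: both ≡ 3 mod 4, sign flips]
  = -(1201|1203)    [8419 ≡ 1201 mod 1203]
  = -(1203|1201)    [QR: 1201 ≡ 1 mod 4, sign kept]
  = -(2|1201)    [1203 ≡ 2 mod 1201]
  = -(1|1201)    [1201 ≡ 1 mod 8 ⇒ (2|1201) = +1]
  = -1    [(1|1201) = 1]
The Legendre symbol is -1, so x^2 ≡ -10825 (mod 8419) has no solution.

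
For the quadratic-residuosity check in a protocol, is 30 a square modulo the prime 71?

yes

(30/71)
  = (15/71)    [71 ≡ 7 mod 8 ⇒ (2/71) = +1]
  = -(71/15)    [QR: both ≡ 3 mod 4, sign flips]
  = -(11/15)    [71 ≡ 11 mod 15]
  = (15/11)    [QR: both ≡ 3 mod 4, sign flips]
  = (4/11)    [15 ≡ 4 mod 11]
  = (1/11)    [11 ≡ 3 mod 8 ⇒ (2/11)^2 = +1]
  = 1    [(1/11) = 1]
(30/71) = 1, and 71 is prime, so 30 is a quadratic residue mod 71.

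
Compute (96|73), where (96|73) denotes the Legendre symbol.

(96|73)
  = (23|73)    [96 ≡ 23 mod 73]
  = (73|23)    [QR: 73 ≡ 1 mod 4, sign kept]
  = (4|23)    [73 ≡ 4 mod 23]
  = (1|23)    [23 ≡ 7 mod 8 ⇒ (2|23)^2 = +1]
  = 1    [(1|23) = 1]

1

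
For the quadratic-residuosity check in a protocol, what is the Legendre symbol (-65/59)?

1

Reduce the numerator: -65 ≡ 53 (mod 59), so (-65/59) = (53/59).
53 ≡ 1 (mod 4), so quadratic reciprocity gives (53/59) = (59/53). Reduce: 59 ≡ 6 (mod 53). Now have (6/53).
Factor out 2: 6 = 2·3. Since 53 ≡ 5 (mod 8), (2/53) = -1. Now have -(3/53).
53 ≡ 1 (mod 4), so quadratic reciprocity gives (3/53) = (53/3). Reduce: 53 ≡ 2 (mod 3). Now have -(2/3).
Factor out 2: 2 = 2. Since 3 ≡ 3 (mod 8), (2/3) = -1. Now have (1/3).
(1/3) = 1. Collecting the sign factors: 1.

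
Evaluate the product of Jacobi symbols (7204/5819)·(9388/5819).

By multiplicativity, (7204·9388/5819) = (7204/5819)·(9388/5819).
First factor (7204/5819):
Reduce the numerator: 7204 ≡ 1385 (mod 5819), so (7204/5819) = (1385/5819).
1385 ≡ 1 (mod 4), so quadratic reciprocity gives (1385/5819) = (5819/1385). Reduce: 5819 ≡ 279 (mod 1385). Now have (279/1385).
1385 ≡ 1 (mod 4), so quadratic reciprocity gives (279/1385) = (1385/279). Reduce: 1385 ≡ 269 (mod 279). Now have (269/279).
269 ≡ 1 (mod 4), so quadratic reciprocity gives (269/279) = (279/269). Reduce: 279 ≡ 10 (mod 269). Now have (10/269).
Factor out 2: 10 = 2·5. Since 269 ≡ 5 (mod 8), (2/269) = -1. Now have -(5/269).
5 ≡ 1 (mod 4), so quadratic reciprocity gives (5/269) = (269/5). Reduce: 269 ≡ 4 (mod 5). Now have -(4/5).
Factor out 2: 4 = 2^2. Since 5 ≡ 5 (mod 8), (2/5) = -1, and (2/5)^2 = +1. Now have -(1/5).
(1/5) = 1. Collecting the sign factors: -1.
Second factor (9388/5819):
Reduce the numerator: 9388 ≡ 3569 (mod 5819), so (9388/5819) = (3569/5819).
3569 ≡ 1 (mod 4), so quadratic reciprocity gives (3569/5819) = (5819/3569). Reduce: 5819 ≡ 2250 (mod 3569). Now have (2250/3569).
Factor out 2: 2250 = 2·1125. Since 3569 ≡ 1 (mod 8), (2/3569) = +1. Now have (1125/3569).
1125 ≡ 1 (mod 4), so quadratic reciprocity gives (1125/3569) = (3569/1125). Reduce: 3569 ≡ 194 (mod 1125). Now have (194/1125).
Factor out 2: 194 = 2·97. Since 1125 ≡ 5 (mod 8), (2/1125) = -1. Now have -(97/1125).
97 ≡ 1 (mod 4), so quadratic reciprocity gives (97/1125) = (1125/97). Reduce: 1125 ≡ 58 (mod 97). Now have -(58/97).
Factor out 2: 58 = 2·29. Since 97 ≡ 1 (mod 8), (2/97) = +1. Now have -(29/97).
29 ≡ 1 (mod 4), so quadratic reciprocity gives (29/97) = (97/29). Reduce: 97 ≡ 10 (mod 29). Now have -(10/29).
Factor out 2: 10 = 2·5. Since 29 ≡ 5 (mod 8), (2/29) = -1. Now have (5/29).
5 ≡ 1 (mod 4), so quadratic reciprocity gives (5/29) = (29/5). Reduce: 29 ≡ 4 (mod 5). Now have (4/5).
Factor out 2: 4 = 2^2. Since 5 ≡ 5 (mod 8), (2/5) = -1, and (2/5)^2 = +1. Now have (1/5).
(1/5) = 1. Collecting the sign factors: 1.
Product: (-1)·(1) = -1.

-1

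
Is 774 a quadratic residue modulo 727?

Reduce the numerator: 774 ≡ 47 (mod 727), so (774/727) = (47/727).
Both 47 ≡ 3 and 727 ≡ 3 (mod 4), so reciprocity gives (47/727) = -(727/47). Reduce: 727 ≡ 22 (mod 47). Now have -(22/47).
Factor out 2: 22 = 2·11. Since 47 ≡ 7 (mod 8), (2/47) = +1. Now have -(11/47).
Both 11 ≡ 3 and 47 ≡ 3 (mod 4), so reciprocity gives (11/47) = -(47/11). Reduce: 47 ≡ 3 (mod 11). Now have (3/11).
Both 3 ≡ 3 and 11 ≡ 3 (mod 4), so reciprocity gives (3/11) = -(11/3). Reduce: 11 ≡ 2 (mod 3). Now have -(2/3).
Factor out 2: 2 = 2. Since 3 ≡ 3 (mod 8), (2/3) = -1. Now have (1/3).
(1/3) = 1. Collecting the sign factors: 1.
The Legendre symbol is 1, so x^2 ≡ 774 (mod 727) has solution.

yes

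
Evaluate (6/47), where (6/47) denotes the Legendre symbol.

(6/47)
  = (3/47)    [47 ≡ 7 mod 8 ⇒ (2/47) = +1]
  = -(47/3)    [QR: both ≡ 3 mod 4, sign flips]
  = -(2/3)    [47 ≡ 2 mod 3]
  = (1/3)    [3 ≡ 3 mod 8 ⇒ (2/3) = -1]
  = 1    [(1/3) = 1]

1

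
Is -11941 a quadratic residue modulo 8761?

yes

Reduce the numerator: -11941 ≡ 5581 (mod 8761), so (-11941/8761) = (5581/8761).
5581 ≡ 1 (mod 4), so quadratic reciprocity gives (5581/8761) = (8761/5581). Reduce: 8761 ≡ 3180 (mod 5581). Now have (3180/5581).
Factor out 2: 3180 = 2^2·795. Since 5581 ≡ 5 (mod 8), (2/5581) = -1, and (2/5581)^2 = +1. Now have (795/5581).
5581 ≡ 1 (mod 4), so quadratic reciprocity gives (795/5581) = (5581/795). Reduce: 5581 ≡ 16 (mod 795). Now have (16/795).
Factor out 2: 16 = 2^4. Since 795 ≡ 3 (mod 8), (2/795) = -1, and (2/795)^4 = +1. Now have (1/795).
(1/795) = 1. Collecting the sign factors: 1.
The Legendre symbol is 1, so x^2 ≡ -11941 (mod 8761) has solution.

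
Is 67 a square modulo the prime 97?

(67|97)
  = (97|67)    [QR: 97 ≡ 1 mod 4, sign kept]
  = (30|67)    [97 ≡ 30 mod 67]
  = -(15|67)    [67 ≡ 3 mod 8 ⇒ (2|67) = -1]
  = (67|15)    [QR: both ≡ 3 mod 4, sign flips]
  = (7|15)    [67 ≡ 7 mod 15]
  = -(15|7)    [QR: both ≡ 3 mod 4, sign flips]
  = -(1|7)    [15 ≡ 1 mod 7]
  = -1    [(1|7) = 1]
(67|97) = -1, and 97 is prime, so 67 is not a quadratic residue mod 97.

no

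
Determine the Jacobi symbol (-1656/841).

1

(-1656/841)
  = (26/841)    [-1656 ≡ 26 mod 841]
  = (13/841)    [841 ≡ 1 mod 8 ⇒ (2/841) = +1]
  = (841/13)    [QR: 13 ≡ 1 mod 4, sign kept]
  = (9/13)    [841 ≡ 9 mod 13]
  = (13/9)    [QR: 9 ≡ 1 mod 4, sign kept]
  = (4/9)    [13 ≡ 4 mod 9]
  = (1/9)    [9 ≡ 1 mod 8 ⇒ (2/9)^2 = +1]
  = 1    [(1/9) = 1]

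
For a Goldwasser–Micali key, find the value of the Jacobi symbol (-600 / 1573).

(-600 / 1573)
  = (600 / 1573)    [1573 ≡ 1 mod 4 ⇒ (-1 / 1573) = +1]
  = -(75 / 1573)    [1573 ≡ 5 mod 8 ⇒ (2 / 1573)^3 = -1]
  = -(1573 / 75)    [QR: 1573 ≡ 1 mod 4, sign kept]
  = -(73 / 75)    [1573 ≡ 73 mod 75]
  = -(75 / 73)    [QR: 73 ≡ 1 mod 4, sign kept]
  = -(2 / 73)    [75 ≡ 2 mod 73]
  = -(1 / 73)    [73 ≡ 1 mod 8 ⇒ (2 / 73) = +1]
  = -1    [(1 / 73) = 1]

-1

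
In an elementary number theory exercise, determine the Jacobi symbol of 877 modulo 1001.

(877 / 1001)
  = (1001 / 877)    [QR: 877 ≡ 1 mod 4, sign kept]
  = (124 / 877)    [1001 ≡ 124 mod 877]
  = (31 / 877)    [877 ≡ 5 mod 8 ⇒ (2 / 877)^2 = +1]
  = (877 / 31)    [QR: 877 ≡ 1 mod 4, sign kept]
  = (9 / 31)    [877 ≡ 9 mod 31]
  = (31 / 9)    [QR: 9 ≡ 1 mod 4, sign kept]
  = (4 / 9)    [31 ≡ 4 mod 9]
  = (1 / 9)    [9 ≡ 1 mod 8 ⇒ (2 / 9)^2 = +1]
  = 1    [(1 / 9) = 1]

1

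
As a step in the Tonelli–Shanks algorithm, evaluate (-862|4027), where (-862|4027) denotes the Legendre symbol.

(-862|4027)
  = -(862|4027)    [4027 ≡ 3 mod 4 ⇒ (-1|4027) = -1]
  = (431|4027)    [4027 ≡ 3 mod 8 ⇒ (2|4027) = -1]
  = -(4027|431)    [QR: both ≡ 3 mod 4, sign flips]
  = -(148|431)    [4027 ≡ 148 mod 431]
  = -(37|431)    [431 ≡ 7 mod 8 ⇒ (2|431)^2 = +1]
  = -(431|37)    [QR: 37 ≡ 1 mod 4, sign kept]
  = -(24|37)    [431 ≡ 24 mod 37]
  = (3|37)    [37 ≡ 5 mod 8 ⇒ (2|37)^3 = -1]
  = (37|3)    [QR: 37 ≡ 1 mod 4, sign kept]
  = (1|3)    [37 ≡ 1 mod 3]
  = 1    [(1|3) = 1]

1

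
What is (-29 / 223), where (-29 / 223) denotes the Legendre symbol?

Reduce the numerator: -29 ≡ 194 (mod 223), so (-29 / 223) = (194 / 223).
Factor out 2: 194 = 2·97. Since 223 ≡ 7 (mod 8), (2 / 223) = +1. Now have (97 / 223).
97 ≡ 1 (mod 4), so quadratic reciprocity gives (97 / 223) = (223 / 97). Reduce: 223 ≡ 29 (mod 97). Now have (29 / 97).
29 ≡ 1 (mod 4), so quadratic reciprocity gives (29 / 97) = (97 / 29). Reduce: 97 ≡ 10 (mod 29). Now have (10 / 29).
Factor out 2: 10 = 2·5. Since 29 ≡ 5 (mod 8), (2 / 29) = -1. Now have -(5 / 29).
5 ≡ 1 (mod 4), so quadratic reciprocity gives (5 / 29) = (29 / 5). Reduce: 29 ≡ 4 (mod 5). Now have -(4 / 5).
Factor out 2: 4 = 2^2. Since 5 ≡ 5 (mod 8), (2 / 5) = -1, and (2 / 5)^2 = +1. Now have -(1 / 5).
(1 / 5) = 1. Collecting the sign factors: -1.

-1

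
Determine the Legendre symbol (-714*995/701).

By multiplicativity, (-714·995/701) = (-714/701)·(995/701).
First factor (-714/701):
Reduce the numerator: -714 ≡ 688 (mod 701), so (-714/701) = (688/701).
Factor out 2: 688 = 2^4·43. Since 701 ≡ 5 (mod 8), (2/701) = -1, and (2/701)^4 = +1. Now have (43/701).
701 ≡ 1 (mod 4), so quadratic reciprocity gives (43/701) = (701/43). Reduce: 701 ≡ 13 (mod 43). Now have (13/43).
13 ≡ 1 (mod 4), so quadratic reciprocity gives (13/43) = (43/13). Reduce: 43 ≡ 4 (mod 13). Now have (4/13).
Factor out 2: 4 = 2^2. Since 13 ≡ 5 (mod 8), (2/13) = -1, and (2/13)^2 = +1. Now have (1/13).
(1/13) = 1. Collecting the sign factors: 1.
Second factor (995/701):
Reduce the numerator: 995 ≡ 294 (mod 701), so (995/701) = (294/701).
Factor out 2: 294 = 2·147. Since 701 ≡ 5 (mod 8), (2/701) = -1. Now have -(147/701).
701 ≡ 1 (mod 4), so quadratic reciprocity gives (147/701) = (701/147). Reduce: 701 ≡ 113 (mod 147). Now have -(113/147).
113 ≡ 1 (mod 4), so quadratic reciprocity gives (113/147) = (147/113). Reduce: 147 ≡ 34 (mod 113). Now have -(34/113).
Factor out 2: 34 = 2·17. Since 113 ≡ 1 (mod 8), (2/113) = +1. Now have -(17/113).
17 ≡ 1 (mod 4), so quadratic reciprocity gives (17/113) = (113/17). Reduce: 113 ≡ 11 (mod 17). Now have -(11/17).
17 ≡ 1 (mod 4), so quadratic reciprocity gives (11/17) = (17/11). Reduce: 17 ≡ 6 (mod 11). Now have -(6/11).
Factor out 2: 6 = 2·3. Since 11 ≡ 3 (mod 8), (2/11) = -1. Now have (3/11).
Both 3 ≡ 3 and 11 ≡ 3 (mod 4), so reciprocity gives (3/11) = -(11/3). Reduce: 11 ≡ 2 (mod 3). Now have -(2/3).
Factor out 2: 2 = 2. Since 3 ≡ 3 (mod 8), (2/3) = -1. Now have (1/3).
(1/3) = 1. Collecting the sign factors: 1.
Product: (1)·(1) = 1.

1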